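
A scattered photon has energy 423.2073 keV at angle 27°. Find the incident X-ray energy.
465.2000 keV

Convert final energy to wavelength (hc ≈ 1239.842 keV·pm):
λ' = hc/E' = 1239.842 / 423.2073 = 2.9296 pm

Calculate the Compton shift:
Δλ = λ_C(1 - cos(27°))
Δλ = 2.4263 × (1 - cos(27°))
Δλ = 0.2645 pm

Initial wavelength:
λ = λ' - Δλ = 2.9296 - 0.2645 = 2.6652 pm

Initial energy:
E = hc/λ = 1239.842 / 2.6652 = 465.2000 keV

(Intermediate values are shown rounded; full precision is carried through to the final answer.)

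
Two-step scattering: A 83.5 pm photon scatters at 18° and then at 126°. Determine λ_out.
87.4712 pm

Apply Compton shift twice:

First scattering at θ₁ = 18°:
Δλ₁ = λ_C(1 - cos(18°))
Δλ₁ = 2.4263 × 0.0489
Δλ₁ = 0.1188 pm

After first scattering:
λ₁ = 83.5 + 0.1188 = 83.6188 pm

Second scattering at θ₂ = 126°:
Δλ₂ = λ_C(1 - cos(126°))
Δλ₂ = 2.4263 × 1.5878
Δλ₂ = 3.8525 pm

Final wavelength:
λ₂ = 83.6188 + 3.8525 = 87.4712 pm

Total shift: Δλ_total = 0.1188 + 3.8525 = 3.9712 pm

(Intermediate values are shown rounded; full precision is carried through to the final answer.)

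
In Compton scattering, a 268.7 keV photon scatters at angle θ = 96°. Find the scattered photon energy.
169.9775 keV

First convert energy to wavelength:
λ = hc/E, with hc ≈ 1239.842 keV·pm (i.e. 1239.842 eV·nm)

For E = 268.7 keV = 268700 eV:
λ = 1239.842 keV·pm / 268.7 keV
λ = 4.6142 pm

Calculate the Compton shift:
Δλ = λ_C(1 - cos(96°)) = 2.4263 × 1.1045
Δλ = 2.6799 pm

Final wavelength:
λ' = 4.6142 + 2.6799 = 7.2942 pm

Final energy:
E' = hc/λ' = 1239.842 / 7.2942 = 169.9775 keV

(Intermediate values are shown rounded; full precision is carried through to the final answer.)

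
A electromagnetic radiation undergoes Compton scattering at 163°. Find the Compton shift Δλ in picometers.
4.7466 pm

Using the Compton scattering formula:
Δλ = λ_C(1 - cos θ)

where λ_C = h/(m_e·c) ≈ 2.4263 pm is the Compton wavelength of an electron.

For θ = 163°:
cos(163°) = -0.9563
1 - cos(163°) = 1.9563

Δλ = 2.4263 × 1.9563
Δλ = 4.7466 pm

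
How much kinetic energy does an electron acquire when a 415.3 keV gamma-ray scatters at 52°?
98.8473 keV

By energy conservation: K_e = E_initial - E_final

First find the scattered photon energy:
Initial wavelength: λ = hc/E = 2.9854 pm
Compton shift: Δλ = λ_C(1 - cos(52°)) = 0.9325 pm
Final wavelength: λ' = 2.9854 + 0.9325 = 3.9179 pm
Final photon energy: E' = hc/λ' = 316.4527 keV

Electron kinetic energy:
K_e = E - E' = 415.3000 - 316.4527 = 98.8473 keV

(Intermediate values are shown rounded; full precision is carried through to the final answer.)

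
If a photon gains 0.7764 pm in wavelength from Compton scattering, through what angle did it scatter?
47.16°

From the Compton formula Δλ = λ_C(1 - cos θ), we can solve for θ:

cos θ = 1 - Δλ/λ_C

Given:
- Δλ = 0.7764 pm
- λ_C = h/(m_e·c) ≈ 2.42631024 pm

cos θ = 1 - 0.7764/2.42631024
cos θ = 1 - 0.319992
cos θ = 0.680008

θ = arccos(0.680008)
θ = 47.16°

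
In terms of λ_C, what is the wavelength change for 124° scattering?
1.5592 λ_C

The Compton shift formula is:
Δλ = λ_C(1 - cos θ)

Dividing both sides by λ_C:
Δλ/λ_C = 1 - cos θ

For θ = 124°:
Δλ/λ_C = 1 - cos(124°)
Δλ/λ_C = 1 - -0.5592
Δλ/λ_C = 1.5592

This means the shift is 1.5592 × λ_C = 3.7831 pm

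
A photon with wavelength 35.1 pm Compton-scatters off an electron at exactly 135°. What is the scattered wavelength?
39.2420 pm

Using the Compton formula: λ' = λ + λ_C(1 − cos θ)

For θ = 135°, cos θ = -√2/2 (exact) ≈ -0.7071, so:
1 − cos 135° = 1 − (-√2/2) ≈ 1.7071

Δλ = λ_C × 1.7071 = 2.4263 × 1.7071 = 4.1420 pm

λ' = 35.1 + 4.1420 = 39.2420 pm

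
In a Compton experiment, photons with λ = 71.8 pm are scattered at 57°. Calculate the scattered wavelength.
72.9048 pm

Using the Compton scattering formula:
λ' = λ + Δλ = λ + λ_C(1 - cos θ)

Given:
- Initial wavelength λ = 71.8 pm
- Scattering angle θ = 57°
- Compton wavelength λ_C ≈ 2.4263 pm

Calculate the shift:
Δλ = 2.4263 × (1 - cos(57°))
Δλ = 2.4263 × 0.4554
Δλ = 1.1048 pm

Final wavelength:
λ' = 71.8 + 1.1048 = 72.9048 pm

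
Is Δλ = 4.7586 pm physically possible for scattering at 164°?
Yes, consistent

Calculate the expected shift for θ = 164°:

Δλ_expected = λ_C(1 - cos(164°))
Δλ_expected = 2.4263 × (1 - cos(164°))
Δλ_expected = 2.4263 × 1.9613
Δλ_expected = 4.7586 pm

Given shift: 4.7586 pm
Expected shift: 4.7586 pm
Difference: 0.0000 pm

The values match. This is consistent with Compton scattering at the stated angle.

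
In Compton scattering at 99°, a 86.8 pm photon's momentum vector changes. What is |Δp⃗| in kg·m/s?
1.1429e-23 kg·m/s

Photon momentum magnitude is p = h/λ.

Initial momentum:
p₀ = h/λ = 6.6261e-34/8.6800e-11 = 7.6337e-24 kg·m/s

After scattering:
λ' = λ + Δλ = 86.8 + 2.8059 = 89.6059 pm
p' = h/λ' = 6.6261e-34/8.9606e-11 = 7.3947e-24 kg·m/s

Momentum is a vector; the scattered photon's direction makes angle θ = 99° with the incident direction. The magnitude of the vector change Δp⃗ = p⃗₀ − p⃗' is found from the law of cosines:
|Δp⃗|² = p₀² + p'² − 2p₀p'cos θ
|Δp⃗|² = (7.6337e-24)² + (7.3947e-24)² − 2·7.6337e-24·7.3947e-24·cos(99°)
|Δp⃗| = 1.1429e-23 kg·m/s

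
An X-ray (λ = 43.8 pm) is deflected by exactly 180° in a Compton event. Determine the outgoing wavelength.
48.6526 pm

Using the Compton formula: λ' = λ + λ_C(1 − cos θ)

For θ = 180°, cos θ = -1 (exact) = -1.0000, so:
1 − cos 180° = 1 − (-1) = 2.0000

Δλ = λ_C × 2.0000 = 2.4263 × 2.0000 = 4.8526 pm

λ' = 43.8 + 4.8526 = 48.6526 pm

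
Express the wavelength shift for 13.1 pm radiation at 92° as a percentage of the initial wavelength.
19.1678%

Calculate the Compton shift:
Δλ = λ_C(1 - cos(92°))
Δλ = 2.4263 × (1 - cos(92°))
Δλ = 2.4263 × 1.0349
Δλ = 2.5110 pm

Percentage change:
(Δλ/λ₀) × 100 = (2.5110/13.1) × 100
= 19.1678%

(Intermediate values are shown rounded; full precision is carried through to the final answer.)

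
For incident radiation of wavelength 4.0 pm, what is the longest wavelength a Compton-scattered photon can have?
8.8526 pm (at θ = 180°)

The Compton shift is Δλ = λ_C(1 − cos θ).

Since cos θ ranges from −1 to 1, the factor (1 − cos θ) ranges from 0 to 2; the maximum shift occurs at θ = 180° (backscattering):
Δλ_max = 2λ_C = 2 × 2.4263 pm = 4.8526 pm

Maximum scattered wavelength:
λ'_max = λ₀ + Δλ_max = 4.0 + 4.8526 = 8.8526 pm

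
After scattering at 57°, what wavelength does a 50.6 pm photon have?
51.7048 pm

Using the Compton scattering formula:
λ' = λ + Δλ = λ + λ_C(1 - cos θ)

Given:
- Initial wavelength λ = 50.6 pm
- Scattering angle θ = 57°
- Compton wavelength λ_C ≈ 2.4263 pm

Calculate the shift:
Δλ = 2.4263 × (1 - cos(57°))
Δλ = 2.4263 × 0.4554
Δλ = 1.1048 pm

Final wavelength:
λ' = 50.6 + 1.1048 = 51.7048 pm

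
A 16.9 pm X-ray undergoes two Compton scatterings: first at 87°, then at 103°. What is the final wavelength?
22.1714 pm

Apply Compton shift twice:

First scattering at θ₁ = 87°:
Δλ₁ = λ_C(1 - cos(87°))
Δλ₁ = 2.4263 × 0.9477
Δλ₁ = 2.2993 pm

After first scattering:
λ₁ = 16.9 + 2.2993 = 19.1993 pm

Second scattering at θ₂ = 103°:
Δλ₂ = λ_C(1 - cos(103°))
Δλ₂ = 2.4263 × 1.2250
Δλ₂ = 2.9721 pm

Final wavelength:
λ₂ = 19.1993 + 2.9721 = 22.1714 pm

Total shift: Δλ_total = 2.2993 + 2.9721 = 5.2714 pm

(Intermediate values are shown rounded; full precision is carried through to the final answer.)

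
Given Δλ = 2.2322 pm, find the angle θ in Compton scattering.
85.41°

From the Compton formula Δλ = λ_C(1 - cos θ), we can solve for θ:

cos θ = 1 - Δλ/λ_C

Given:
- Δλ = 2.2322 pm
- λ_C = h/(m_e·c) ≈ 2.42631024 pm

cos θ = 1 - 2.2322/2.42631024
cos θ = 1 - 0.919998
cos θ = 0.080002

θ = arccos(0.080002)
θ = 85.41°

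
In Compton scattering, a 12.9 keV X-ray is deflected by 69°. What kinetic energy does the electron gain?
0.2056 keV

By energy conservation: K_e = E_initial - E_final

First find the scattered photon energy:
Initial wavelength: λ = hc/E = 96.1118 pm
Compton shift: Δλ = λ_C(1 - cos(69°)) = 1.5568 pm
Final wavelength: λ' = 96.1118 + 1.5568 = 97.6686 pm
Final photon energy: E' = hc/λ' = 12.6944 keV

Electron kinetic energy:
K_e = E - E' = 12.9000 - 12.6944 = 0.2056 keV

(Intermediate values are shown rounded; full precision is carried through to the final answer.)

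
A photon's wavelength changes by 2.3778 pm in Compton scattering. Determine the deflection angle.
88.85°

From the Compton formula Δλ = λ_C(1 - cos θ), we can solve for θ:

cos θ = 1 - Δλ/λ_C

Given:
- Δλ = 2.3778 pm
- λ_C = h/(m_e·c) ≈ 2.42631024 pm

cos θ = 1 - 2.3778/2.42631024
cos θ = 1 - 0.980007
cos θ = 0.019993

θ = arccos(0.019993)
θ = 88.85°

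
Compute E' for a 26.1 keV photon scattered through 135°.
24.0068 keV

First convert energy to wavelength:
λ = hc/E, with hc ≈ 1239.842 keV·pm (i.e. 1239.842 eV·nm)

For E = 26.1 keV = 26100 eV:
λ = 1239.842 keV·pm / 26.1 keV
λ = 47.5035 pm

Calculate the Compton shift:
Δλ = λ_C(1 - cos(135°)) = 2.4263 × 1.7071
Δλ = 4.1420 pm

Final wavelength:
λ' = 47.5035 + 4.1420 = 51.6455 pm

Final energy:
E' = hc/λ' = 1239.842 / 51.6455 = 24.0068 keV

(Intermediate values are shown rounded; full precision is carried through to the final answer.)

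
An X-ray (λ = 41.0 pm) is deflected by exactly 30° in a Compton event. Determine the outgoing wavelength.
41.3251 pm

Using the Compton formula: λ' = λ + λ_C(1 − cos θ)

For θ = 30°, cos θ = √3/2 (exact) ≈ 0.8660, so:
1 − cos 30° = 1 − (√3/2) ≈ 0.1340

Δλ = λ_C × 0.1340 = 2.4263 × 0.1340 = 0.3251 pm

λ' = 41.0 + 0.3251 = 41.3251 pm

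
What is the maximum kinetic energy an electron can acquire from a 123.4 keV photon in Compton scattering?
40.1889 keV

Maximum energy transfer occurs at θ = 180° (backscattering).

Initial photon: E₀ = 123.4 keV → λ₀ = 10.0473 pm

Maximum Compton shift (at 180°):
Δλ_max = 2λ_C = 2 × 2.4263 = 4.8526 pm

Final wavelength:
λ' = 10.0473 + 4.8526 = 14.9000 pm

Minimum photon energy (maximum energy to electron):
E'_min = hc/λ' = 83.2111 keV

Maximum electron kinetic energy:
K_max = E₀ - E'_min = 123.4000 - 83.2111 = 40.1889 keV

(Intermediate values are shown rounded; full precision is carried through to the final answer.)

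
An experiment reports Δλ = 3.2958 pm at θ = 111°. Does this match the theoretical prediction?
Yes, consistent

Calculate the expected shift for θ = 111°:

Δλ_expected = λ_C(1 - cos(111°))
Δλ_expected = 2.4263 × (1 - cos(111°))
Δλ_expected = 2.4263 × 1.3584
Δλ_expected = 3.2958 pm

Given shift: 3.2958 pm
Expected shift: 3.2958 pm
Difference: 0.0000 pm

The values match. This is consistent with Compton scattering at the stated angle.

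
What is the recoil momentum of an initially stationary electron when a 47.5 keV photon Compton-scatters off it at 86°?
3.3280e-23 kg·m/s

The electron is initially at rest, so by conservation of momentum:
p⃗_e = p⃗₀ − p⃗'  (incident photon momentum minus scattered photon momentum)

Photon momentum magnitudes (p = h/λ = E/c):
λ₀ = hc/E₀ = 26.1019 pm → p₀ = h/λ₀ = 2.5385e-23 kg·m/s
Δλ = λ_C(1 − cos 86°) = 2.2571 pm
λ' = 28.3590 pm → p' = h/λ' = 2.3365e-23 kg·m/s

The scattered photon makes angle θ = 86° with the incident direction, so by the law of cosines:
|p⃗_e|² = p₀² + p'² − 2p₀p'cos θ
|p⃗_e|² = (2.5385e-23)² + (2.3365e-23)² − 2·2.5385e-23·2.3365e-23·cos(86°)
|p⃗_e| = 3.3280e-23 kg·m/s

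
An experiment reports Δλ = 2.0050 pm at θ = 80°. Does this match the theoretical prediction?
Yes, consistent

Calculate the expected shift for θ = 80°:

Δλ_expected = λ_C(1 - cos(80°))
Δλ_expected = 2.4263 × (1 - cos(80°))
Δλ_expected = 2.4263 × 0.8264
Δλ_expected = 2.0050 pm

Given shift: 2.0050 pm
Expected shift: 2.0050 pm
Difference: 0.0000 pm

The values match. This is consistent with Compton scattering at the stated angle.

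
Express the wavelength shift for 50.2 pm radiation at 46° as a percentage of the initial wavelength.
1.4758%

Calculate the Compton shift:
Δλ = λ_C(1 - cos(46°))
Δλ = 2.4263 × (1 - cos(46°))
Δλ = 2.4263 × 0.3053
Δλ = 0.7409 pm

Percentage change:
(Δλ/λ₀) × 100 = (0.7409/50.2) × 100
= 1.4758%

(Intermediate values are shown rounded; full precision is carried through to the final answer.)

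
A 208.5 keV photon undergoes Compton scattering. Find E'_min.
114.8097 keV (at θ = 180°)

The scattered photon has minimum energy when its wavelength is maximum, i.e., when the Compton shift Δλ = λ_C(1 − cos θ) is maximum. This occurs at θ = 180° (backscattering), giving Δλ_max = 2λ_C = 4.8526 pm.

Initial wavelength: λ₀ = hc/E₀ = 5.9465 pm
Maximum final wavelength: λ'_max = λ₀ + 2λ_C = 5.9465 + 4.8526 = 10.7991 pm
Minimum final energy: E'_min = hc/λ'_max = 114.8097 keV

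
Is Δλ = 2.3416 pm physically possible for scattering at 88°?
Yes, consistent

Calculate the expected shift for θ = 88°:

Δλ_expected = λ_C(1 - cos(88°))
Δλ_expected = 2.4263 × (1 - cos(88°))
Δλ_expected = 2.4263 × 0.9651
Δλ_expected = 2.3416 pm

Given shift: 2.3416 pm
Expected shift: 2.3416 pm
Difference: 0.0000 pm

The values match. This is consistent with Compton scattering at the stated angle.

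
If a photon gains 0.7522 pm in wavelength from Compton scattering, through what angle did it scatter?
46.37°

From the Compton formula Δλ = λ_C(1 - cos θ), we can solve for θ:

cos θ = 1 - Δλ/λ_C

Given:
- Δλ = 0.7522 pm
- λ_C = h/(m_e·c) ≈ 2.42631024 pm

cos θ = 1 - 0.7522/2.42631024
cos θ = 1 - 0.310018
cos θ = 0.689982

θ = arccos(0.689982)
θ = 46.37°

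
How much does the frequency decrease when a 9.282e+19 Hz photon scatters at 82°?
3.645e+19 Hz (decrease)

Convert frequency to wavelength (c = 299792458 m/s):
λ₀ = c/f₀ = 299792458/9.282e+19 = 3.2298261e-12 m = 3.2298 pm

Calculate Compton shift:
Δλ = λ_C(1 - cos(82°)) = 2.0886 pm

Final wavelength:
λ' = λ₀ + Δλ = 3.2298 + 2.0886 = 5.3185 pm

Final frequency:
f' = c/λ' = 299792458/5.3184592e-12 = 5.6368291e+19 Hz

Frequency shift (decrease):
Δf = f₀ - f' = 9.282e+19 - 5.6368291e+19 = 3.645e+19 Hz

(Intermediate values are shown rounded; full precision is carried through to the final answer.)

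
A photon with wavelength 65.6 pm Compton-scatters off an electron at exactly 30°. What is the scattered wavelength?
65.9251 pm

Using the Compton formula: λ' = λ + λ_C(1 − cos θ)

For θ = 30°, cos θ = √3/2 (exact) ≈ 0.8660, so:
1 − cos 30° = 1 − (√3/2) ≈ 0.1340

Δλ = λ_C × 0.1340 = 2.4263 × 0.1340 = 0.3251 pm

λ' = 65.6 + 0.3251 = 65.9251 pm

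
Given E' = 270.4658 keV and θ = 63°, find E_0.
380.4001 keV

Convert final energy to wavelength (hc ≈ 1239.842 keV·pm):
λ' = hc/E' = 1239.842 / 270.4658 = 4.5841 pm

Calculate the Compton shift:
Δλ = λ_C(1 - cos(63°))
Δλ = 2.4263 × (1 - cos(63°))
Δλ = 1.3248 pm

Initial wavelength:
λ = λ' - Δλ = 4.5841 - 1.3248 = 3.2593 pm

Initial energy:
E = hc/λ = 1239.842 / 3.2593 = 380.4001 keV

(Intermediate values are shown rounded; full precision is carried through to the final answer.)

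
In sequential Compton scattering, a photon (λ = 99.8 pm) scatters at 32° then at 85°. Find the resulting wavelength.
102.3835 pm

Apply Compton shift twice:

First scattering at θ₁ = 32°:
Δλ₁ = λ_C(1 - cos(32°))
Δλ₁ = 2.4263 × 0.1520
Δλ₁ = 0.3687 pm

After first scattering:
λ₁ = 99.8 + 0.3687 = 100.1687 pm

Second scattering at θ₂ = 85°:
Δλ₂ = λ_C(1 - cos(85°))
Δλ₂ = 2.4263 × 0.9128
Δλ₂ = 2.2148 pm

Final wavelength:
λ₂ = 100.1687 + 2.2148 = 102.3835 pm

Total shift: Δλ_total = 0.3687 + 2.2148 = 2.5835 pm

(Intermediate values are shown rounded; full precision is carried through to the final answer.)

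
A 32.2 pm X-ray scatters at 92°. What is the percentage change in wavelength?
7.7981%

Calculate the Compton shift:
Δλ = λ_C(1 - cos(92°))
Δλ = 2.4263 × (1 - cos(92°))
Δλ = 2.4263 × 1.0349
Δλ = 2.5110 pm

Percentage change:
(Δλ/λ₀) × 100 = (2.5110/32.2) × 100
= 7.7981%

(Intermediate values are shown rounded; full precision is carried through to the final answer.)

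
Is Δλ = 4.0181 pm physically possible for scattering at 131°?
Yes, consistent

Calculate the expected shift for θ = 131°:

Δλ_expected = λ_C(1 - cos(131°))
Δλ_expected = 2.4263 × (1 - cos(131°))
Δλ_expected = 2.4263 × 1.6561
Δλ_expected = 4.0181 pm

Given shift: 4.0181 pm
Expected shift: 4.0181 pm
Difference: 0.0000 pm

The values match. This is consistent with Compton scattering at the stated angle.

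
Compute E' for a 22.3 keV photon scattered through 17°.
22.2576 keV

First convert energy to wavelength:
λ = hc/E, with hc ≈ 1239.842 keV·pm (i.e. 1239.842 eV·nm)

For E = 22.3 keV = 22300 eV:
λ = 1239.842 keV·pm / 22.3 keV
λ = 55.5983 pm

Calculate the Compton shift:
Δλ = λ_C(1 - cos(17°)) = 2.4263 × 0.0437
Δλ = 0.1060 pm

Final wavelength:
λ' = 55.5983 + 0.1060 = 55.7043 pm

Final energy:
E' = hc/λ' = 1239.842 / 55.7043 = 22.2576 keV

(Intermediate values are shown rounded; full precision is carried through to the final answer.)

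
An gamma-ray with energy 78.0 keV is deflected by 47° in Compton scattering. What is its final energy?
74.3891 keV

First convert energy to wavelength:
λ = hc/E, with hc ≈ 1239.842 keV·pm (i.e. 1239.842 eV·nm)

For E = 78.0 keV = 78000 eV:
λ = 1239.842 keV·pm / 78.0 keV
λ = 15.8954 pm

Calculate the Compton shift:
Δλ = λ_C(1 - cos(47°)) = 2.4263 × 0.3180
Δλ = 0.7716 pm

Final wavelength:
λ' = 15.8954 + 0.7716 = 16.6670 pm

Final energy:
E' = hc/λ' = 1239.842 / 16.6670 = 74.3891 keV

(Intermediate values are shown rounded; full precision is carried through to the final answer.)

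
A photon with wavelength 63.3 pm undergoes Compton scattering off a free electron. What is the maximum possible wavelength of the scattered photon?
68.1526 pm (at θ = 180°)

The Compton shift is Δλ = λ_C(1 − cos θ).

Since cos θ ranges from −1 to 1, the factor (1 − cos θ) ranges from 0 to 2; the maximum shift occurs at θ = 180° (backscattering):
Δλ_max = 2λ_C = 2 × 2.4263 pm = 4.8526 pm

Maximum scattered wavelength:
λ'_max = λ₀ + Δλ_max = 63.3 + 4.8526 = 68.1526 pm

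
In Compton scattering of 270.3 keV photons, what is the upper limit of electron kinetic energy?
138.9543 keV

Maximum energy transfer occurs at θ = 180° (backscattering).

Initial photon: E₀ = 270.3 keV → λ₀ = 4.5869 pm

Maximum Compton shift (at 180°):
Δλ_max = 2λ_C = 2 × 2.4263 = 4.8526 pm

Final wavelength:
λ' = 4.5869 + 4.8526 = 9.4395 pm

Minimum photon energy (maximum energy to electron):
E'_min = hc/λ' = 131.3457 keV

Maximum electron kinetic energy:
K_max = E₀ - E'_min = 270.3000 - 131.3457 = 138.9543 keV

(Intermediate values are shown rounded; full precision is carried through to the final answer.)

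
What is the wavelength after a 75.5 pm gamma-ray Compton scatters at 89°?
77.8840 pm

Using the Compton scattering formula:
λ' = λ + Δλ = λ + λ_C(1 - cos θ)

Given:
- Initial wavelength λ = 75.5 pm
- Scattering angle θ = 89°
- Compton wavelength λ_C ≈ 2.4263 pm

Calculate the shift:
Δλ = 2.4263 × (1 - cos(89°))
Δλ = 2.4263 × 0.9825
Δλ = 2.3840 pm

Final wavelength:
λ' = 75.5 + 2.3840 = 77.8840 pm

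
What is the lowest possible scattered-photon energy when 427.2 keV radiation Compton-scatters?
159.8791 keV (at θ = 180°)

The scattered photon has minimum energy when its wavelength is maximum, i.e., when the Compton shift Δλ = λ_C(1 − cos θ) is maximum. This occurs at θ = 180° (backscattering), giving Δλ_max = 2λ_C = 4.8526 pm.

Initial wavelength: λ₀ = hc/E₀ = 2.9023 pm
Maximum final wavelength: λ'_max = λ₀ + 2λ_C = 2.9023 + 4.8526 = 7.7549 pm
Minimum final energy: E'_min = hc/λ'_max = 159.8791 keV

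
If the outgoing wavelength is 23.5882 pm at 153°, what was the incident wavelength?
19.0000 pm

From λ' = λ + Δλ, we have λ = λ' - Δλ

First calculate the Compton shift:
Δλ = λ_C(1 - cos θ)
Δλ = 2.4263 × (1 - cos(153°))
Δλ = 2.4263 × 1.8910
Δλ = 4.5882 pm

Initial wavelength:
λ = λ' - Δλ
λ = 23.5882 - 4.5882
λ = 19.0000 pm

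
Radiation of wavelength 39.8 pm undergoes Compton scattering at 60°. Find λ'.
41.0132 pm

Using the Compton formula: λ' = λ + λ_C(1 − cos θ)

For θ = 60°, cos θ = 1/2 (exact) = 0.5000, so:
1 − cos 60° = 1 − (1/2) = 0.5000

Δλ = λ_C × 0.5000 = 2.4263 × 0.5000 = 1.2132 pm

λ' = 39.8 + 1.2132 = 41.0132 pm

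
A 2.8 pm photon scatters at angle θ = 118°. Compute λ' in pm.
6.3654 pm

Using the Compton scattering formula:
λ' = λ + Δλ = λ + λ_C(1 - cos θ)

Given:
- Initial wavelength λ = 2.8 pm
- Scattering angle θ = 118°
- Compton wavelength λ_C ≈ 2.4263 pm

Calculate the shift:
Δλ = 2.4263 × (1 - cos(118°))
Δλ = 2.4263 × 1.4695
Δλ = 3.5654 pm

Final wavelength:
λ' = 2.8 + 3.5654 = 6.3654 pm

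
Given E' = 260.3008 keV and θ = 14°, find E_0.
264.3000 keV

Convert final energy to wavelength (hc ≈ 1239.842 keV·pm):
λ' = hc/E' = 1239.842 / 260.3008 = 4.7631 pm

Calculate the Compton shift:
Δλ = λ_C(1 - cos(14°))
Δλ = 2.4263 × (1 - cos(14°))
Δλ = 0.0721 pm

Initial wavelength:
λ = λ' - Δλ = 4.7631 - 0.0721 = 4.6910 pm

Initial energy:
E = hc/λ = 1239.842 / 4.6910 = 264.3000 keV

(Intermediate values are shown rounded; full precision is carried through to the final answer.)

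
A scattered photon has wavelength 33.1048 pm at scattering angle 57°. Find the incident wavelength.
32.0000 pm

From λ' = λ + Δλ, we have λ = λ' - Δλ

First calculate the Compton shift:
Δλ = λ_C(1 - cos θ)
Δλ = 2.4263 × (1 - cos(57°))
Δλ = 2.4263 × 0.4554
Δλ = 1.1048 pm

Initial wavelength:
λ = λ' - Δλ
λ = 33.1048 - 1.1048
λ = 32.0000 pm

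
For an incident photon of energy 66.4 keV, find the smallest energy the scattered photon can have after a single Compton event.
52.7033 keV (at θ = 180°)

The scattered photon has minimum energy when its wavelength is maximum, i.e., when the Compton shift Δλ = λ_C(1 − cos θ) is maximum. This occurs at θ = 180° (backscattering), giving Δλ_max = 2λ_C = 4.8526 pm.

Initial wavelength: λ₀ = hc/E₀ = 18.6723 pm
Maximum final wavelength: λ'_max = λ₀ + 2λ_C = 18.6723 + 4.8526 = 23.5249 pm
Minimum final energy: E'_min = hc/λ'_max = 52.7033 keV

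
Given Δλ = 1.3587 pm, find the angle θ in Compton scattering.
63.90°

From the Compton formula Δλ = λ_C(1 - cos θ), we can solve for θ:

cos θ = 1 - Δλ/λ_C

Given:
- Δλ = 1.3587 pm
- λ_C = h/(m_e·c) ≈ 2.42631024 pm

cos θ = 1 - 1.3587/2.42631024
cos θ = 1 - 0.559986
cos θ = 0.440014

θ = arccos(0.440014)
θ = 63.90°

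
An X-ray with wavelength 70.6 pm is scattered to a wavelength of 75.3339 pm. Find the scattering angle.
162.00°

First find the wavelength shift:
Δλ = λ' - λ = 75.3339 - 70.6 = 4.7339 pm

Using Δλ = λ_C(1 - cos θ), with λ_C = h/(m_e·c) ≈ 2.42631024 pm:
cos θ = 1 - Δλ/λ_C
cos θ = 1 - 4.7339/2.42631024
cos θ = -0.951070

θ = arccos(-0.951070)
θ = 162.00°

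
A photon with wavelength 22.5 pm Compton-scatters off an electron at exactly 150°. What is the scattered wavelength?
27.0276 pm

Using the Compton formula: λ' = λ + λ_C(1 − cos θ)

For θ = 150°, cos θ = -√3/2 (exact) ≈ -0.8660, so:
1 − cos 150° = 1 − (-√3/2) ≈ 1.8660

Δλ = λ_C × 1.8660 = 2.4263 × 1.8660 = 4.5276 pm

λ' = 22.5 + 4.5276 = 27.0276 pm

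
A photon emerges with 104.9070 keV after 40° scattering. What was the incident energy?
110.2000 keV

Convert final energy to wavelength (hc ≈ 1239.842 keV·pm):
λ' = hc/E' = 1239.842 / 104.9070 = 11.8185 pm

Calculate the Compton shift:
Δλ = λ_C(1 - cos(40°))
Δλ = 2.4263 × (1 - cos(40°))
Δλ = 0.5676 pm

Initial wavelength:
λ = λ' - Δλ = 11.8185 - 0.5676 = 11.2508 pm

Initial energy:
E = hc/λ = 1239.842 / 11.2508 = 110.2000 keV

(Intermediate values are shown rounded; full precision is carried through to the final answer.)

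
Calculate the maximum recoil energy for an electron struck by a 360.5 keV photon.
210.9746 keV

Maximum energy transfer occurs at θ = 180° (backscattering).

Initial photon: E₀ = 360.5 keV → λ₀ = 3.4392 pm

Maximum Compton shift (at 180°):
Δλ_max = 2λ_C = 2 × 2.4263 = 4.8526 pm

Final wavelength:
λ' = 3.4392 + 4.8526 = 8.2918 pm

Minimum photon energy (maximum energy to electron):
E'_min = hc/λ' = 149.5254 keV

Maximum electron kinetic energy:
K_max = E₀ - E'_min = 360.5000 - 149.5254 = 210.9746 keV

(Intermediate values are shown rounded; full precision is carried through to the final answer.)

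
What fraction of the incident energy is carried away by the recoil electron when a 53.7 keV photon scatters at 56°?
0.0443 (or 4.43%)

Calculate initial and final photon energies:

Initial: E₀ = 53.7 keV → λ₀ = 23.0883 pm
Compton shift: Δλ = 1.0695 pm
Final wavelength: λ' = 24.1578 pm
Final energy: E' = 51.3226 keV

Fractional energy loss:
(E₀ - E')/E₀ = (53.7000 - 51.3226)/53.7000
= 2.3774/53.7000
= 0.0443
= 4.43%

(Intermediate values are shown rounded; full precision is carried through to the final answer.)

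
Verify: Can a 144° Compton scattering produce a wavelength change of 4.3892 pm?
Yes, consistent

Calculate the expected shift for θ = 144°:

Δλ_expected = λ_C(1 - cos(144°))
Δλ_expected = 2.4263 × (1 - cos(144°))
Δλ_expected = 2.4263 × 1.8090
Δλ_expected = 4.3892 pm

Given shift: 4.3892 pm
Expected shift: 4.3892 pm
Difference: 0.0000 pm

The values match. This is consistent with Compton scattering at the stated angle.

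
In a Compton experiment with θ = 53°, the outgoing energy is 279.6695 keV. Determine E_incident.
357.6000 keV

Convert final energy to wavelength (hc ≈ 1239.842 keV·pm):
λ' = hc/E' = 1239.842 / 279.6695 = 4.4332 pm

Calculate the Compton shift:
Δλ = λ_C(1 - cos(53°))
Δλ = 2.4263 × (1 - cos(53°))
Δλ = 0.9661 pm

Initial wavelength:
λ = λ' - Δλ = 4.4332 - 0.9661 = 3.4671 pm

Initial energy:
E = hc/λ = 1239.842 / 3.4671 = 357.6000 keV

(Intermediate values are shown rounded; full precision is carried through to the final answer.)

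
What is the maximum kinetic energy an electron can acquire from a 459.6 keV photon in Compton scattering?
295.3885 keV

Maximum energy transfer occurs at θ = 180° (backscattering).

Initial photon: E₀ = 459.6 keV → λ₀ = 2.6977 pm

Maximum Compton shift (at 180°):
Δλ_max = 2λ_C = 2 × 2.4263 = 4.8526 pm

Final wavelength:
λ' = 2.6977 + 4.8526 = 7.5503 pm

Minimum photon energy (maximum energy to electron):
E'_min = hc/λ' = 164.2115 keV

Maximum electron kinetic energy:
K_max = E₀ - E'_min = 459.6000 - 164.2115 = 295.3885 keV

(Intermediate values are shown rounded; full precision is carried through to the final answer.)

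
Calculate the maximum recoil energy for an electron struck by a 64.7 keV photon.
13.0734 keV

Maximum energy transfer occurs at θ = 180° (backscattering).

Initial photon: E₀ = 64.7 keV → λ₀ = 19.1629 pm

Maximum Compton shift (at 180°):
Δλ_max = 2λ_C = 2 × 2.4263 = 4.8526 pm

Final wavelength:
λ' = 19.1629 + 4.8526 = 24.0156 pm

Minimum photon energy (maximum energy to electron):
E'_min = hc/λ' = 51.6266 keV

Maximum electron kinetic energy:
K_max = E₀ - E'_min = 64.7000 - 51.6266 = 13.0734 keV

(Intermediate values are shown rounded; full precision is carried through to the final answer.)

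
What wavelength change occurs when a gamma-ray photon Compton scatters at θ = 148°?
4.4839 pm

Using the Compton scattering formula:
Δλ = λ_C(1 - cos θ)

where λ_C = h/(m_e·c) ≈ 2.4263 pm is the Compton wavelength of an electron.

For θ = 148°:
cos(148°) = -0.8480
1 - cos(148°) = 1.8480

Δλ = 2.4263 × 1.8480
Δλ = 4.4839 pm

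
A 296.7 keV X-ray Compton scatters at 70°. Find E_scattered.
214.6825 keV

First convert energy to wavelength:
λ = hc/E, with hc ≈ 1239.842 keV·pm (i.e. 1239.842 eV·nm)

For E = 296.7 keV = 296700 eV:
λ = 1239.842 keV·pm / 296.7 keV
λ = 4.1788 pm

Calculate the Compton shift:
Δλ = λ_C(1 - cos(70°)) = 2.4263 × 0.6580
Δλ = 1.5965 pm

Final wavelength:
λ' = 4.1788 + 1.5965 = 5.7752 pm

Final energy:
E' = hc/λ' = 1239.842 / 5.7752 = 214.6825 keV

(Intermediate values are shown rounded; full precision is carried through to the final answer.)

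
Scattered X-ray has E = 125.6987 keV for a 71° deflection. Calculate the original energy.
150.7000 keV

Convert final energy to wavelength (hc ≈ 1239.842 keV·pm):
λ' = hc/E' = 1239.842 / 125.6987 = 9.8636 pm

Calculate the Compton shift:
Δλ = λ_C(1 - cos(71°))
Δλ = 2.4263 × (1 - cos(71°))
Δλ = 1.6364 pm

Initial wavelength:
λ = λ' - Δλ = 9.8636 - 1.6364 = 8.2272 pm

Initial energy:
E = hc/λ = 1239.842 / 8.2272 = 150.7000 keV

(Intermediate values are shown rounded; full precision is carried through to the final answer.)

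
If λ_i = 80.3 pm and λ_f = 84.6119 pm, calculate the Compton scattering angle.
141.00°

First find the wavelength shift:
Δλ = λ' - λ = 84.6119 - 80.3 = 4.3119 pm

Using Δλ = λ_C(1 - cos θ), with λ_C = h/(m_e·c) ≈ 2.42631024 pm:
cos θ = 1 - Δλ/λ_C
cos θ = 1 - 4.3119/2.42631024
cos θ = -0.777143

θ = arccos(-0.777143)
θ = 141.00°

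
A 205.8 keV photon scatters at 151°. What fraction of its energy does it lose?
0.4302 (or 43.02%)

Calculate initial and final photon energies:

Initial: E₀ = 205.8 keV → λ₀ = 6.0245 pm
Compton shift: Δλ = 4.5484 pm
Final wavelength: λ' = 10.5729 pm
Final energy: E' = 117.2659 keV

Fractional energy loss:
(E₀ - E')/E₀ = (205.8000 - 117.2659)/205.8000
= 88.5341/205.8000
= 0.4302
= 43.02%

(Intermediate values are shown rounded; full precision is carried through to the final answer.)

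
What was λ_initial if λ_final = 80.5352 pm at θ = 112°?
77.2000 pm

From λ' = λ + Δλ, we have λ = λ' - Δλ

First calculate the Compton shift:
Δλ = λ_C(1 - cos θ)
Δλ = 2.4263 × (1 - cos(112°))
Δλ = 2.4263 × 1.3746
Δλ = 3.3352 pm

Initial wavelength:
λ = λ' - Δλ
λ = 80.5352 - 3.3352
λ = 77.2000 pm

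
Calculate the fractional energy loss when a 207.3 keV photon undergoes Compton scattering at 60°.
0.1686 (or 16.86%)

Calculate initial and final photon energies:

Initial: E₀ = 207.3 keV → λ₀ = 5.9809 pm
Compton shift: Δλ = 1.2132 pm
Final wavelength: λ' = 7.1941 pm
Final energy: E' = 172.3424 keV

Fractional energy loss:
(E₀ - E')/E₀ = (207.3000 - 172.3424)/207.3000
= 34.9576/207.3000
= 0.1686
= 16.86%

(Intermediate values are shown rounded; full precision is carried through to the final answer.)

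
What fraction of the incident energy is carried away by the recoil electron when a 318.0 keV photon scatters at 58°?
0.2263 (or 22.63%)

Calculate initial and final photon energies:

Initial: E₀ = 318.0 keV → λ₀ = 3.8989 pm
Compton shift: Δλ = 1.1406 pm
Final wavelength: λ' = 5.0394 pm
Final energy: E' = 246.0279 keV

Fractional energy loss:
(E₀ - E')/E₀ = (318.0000 - 246.0279)/318.0000
= 71.9721/318.0000
= 0.2263
= 22.63%

(Intermediate values are shown rounded; full precision is carried through to the final answer.)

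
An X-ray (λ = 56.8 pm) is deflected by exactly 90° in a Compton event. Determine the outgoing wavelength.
59.2263 pm

Using the Compton formula: λ' = λ + λ_C(1 − cos θ)

For θ = 90°, cos θ = 0 (exact) = 0.0000, so:
1 − cos 90° = 1 − (0) = 1.0000

Δλ = λ_C × 1.0000 = 2.4263 × 1.0000 = 2.4263 pm

λ' = 56.8 + 2.4263 = 59.2263 pm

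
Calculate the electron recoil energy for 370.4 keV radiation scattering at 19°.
14.0718 keV

By energy conservation: K_e = E_initial - E_final

First find the scattered photon energy:
Initial wavelength: λ = hc/E = 3.3473 pm
Compton shift: Δλ = λ_C(1 - cos(19°)) = 0.1322 pm
Final wavelength: λ' = 3.3473 + 0.1322 = 3.4795 pm
Final photon energy: E' = hc/λ' = 356.3282 keV

Electron kinetic energy:
K_e = E - E' = 370.4000 - 356.3282 = 14.0718 keV

(Intermediate values are shown rounded; full precision is carried through to the final answer.)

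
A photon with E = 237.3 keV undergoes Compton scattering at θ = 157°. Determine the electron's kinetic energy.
111.8674 keV

By energy conservation: K_e = E_initial - E_final

First find the scattered photon energy:
Initial wavelength: λ = hc/E = 5.2248 pm
Compton shift: Δλ = λ_C(1 - cos(157°)) = 4.6597 pm
Final wavelength: λ' = 5.2248 + 4.6597 = 9.8845 pm
Final photon energy: E' = hc/λ' = 125.4326 keV

Electron kinetic energy:
K_e = E - E' = 237.3000 - 125.4326 = 111.8674 keV

(Intermediate values are shown rounded; full precision is carried through to the final answer.)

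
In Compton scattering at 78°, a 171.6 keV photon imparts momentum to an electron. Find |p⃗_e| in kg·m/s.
1.0438e-22 kg·m/s

The electron is initially at rest, so by conservation of momentum:
p⃗_e = p⃗₀ − p⃗'  (incident photon momentum minus scattered photon momentum)

Photon momentum magnitudes (p = h/λ = E/c):
λ₀ = hc/E₀ = 7.2252 pm → p₀ = h/λ₀ = 9.1708e-23 kg·m/s
Δλ = λ_C(1 − cos 78°) = 1.9219 pm
λ' = 9.1470 pm → p' = h/λ' = 7.2440e-23 kg·m/s

The scattered photon makes angle θ = 78° with the incident direction, so by the law of cosines:
|p⃗_e|² = p₀² + p'² − 2p₀p'cos θ
|p⃗_e|² = (9.1708e-23)² + (7.2440e-23)² − 2·9.1708e-23·7.2440e-23·cos(78°)
|p⃗_e| = 1.0438e-22 kg·m/s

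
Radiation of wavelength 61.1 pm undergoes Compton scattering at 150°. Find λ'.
65.6276 pm

Using the Compton formula: λ' = λ + λ_C(1 − cos θ)

For θ = 150°, cos θ = -√3/2 (exact) ≈ -0.8660, so:
1 − cos 150° = 1 − (-√3/2) ≈ 1.8660

Δλ = λ_C × 1.8660 = 2.4263 × 1.8660 = 4.5276 pm

λ' = 61.1 + 4.5276 = 65.6276 pm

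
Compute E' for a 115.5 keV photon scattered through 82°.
96.6874 keV

First convert energy to wavelength:
λ = hc/E, with hc ≈ 1239.842 keV·pm (i.e. 1239.842 eV·nm)

For E = 115.5 keV = 115500 eV:
λ = 1239.842 keV·pm / 115.5 keV
λ = 10.7346 pm

Calculate the Compton shift:
Δλ = λ_C(1 - cos(82°)) = 2.4263 × 0.8608
Δλ = 2.0886 pm

Final wavelength:
λ' = 10.7346 + 2.0886 = 12.8232 pm

Final energy:
E' = hc/λ' = 1239.842 / 12.8232 = 96.6874 keV

(Intermediate values are shown rounded; full precision is carried through to the final answer.)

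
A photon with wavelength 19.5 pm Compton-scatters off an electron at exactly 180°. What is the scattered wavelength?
24.3526 pm

Using the Compton formula: λ' = λ + λ_C(1 − cos θ)

For θ = 180°, cos θ = -1 (exact) = -1.0000, so:
1 − cos 180° = 1 − (-1) = 2.0000

Δλ = λ_C × 2.0000 = 2.4263 × 2.0000 = 4.8526 pm

λ' = 19.5 + 4.8526 = 24.3526 pm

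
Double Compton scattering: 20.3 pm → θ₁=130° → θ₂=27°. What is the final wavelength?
24.5504 pm

Apply Compton shift twice:

First scattering at θ₁ = 130°:
Δλ₁ = λ_C(1 - cos(130°))
Δλ₁ = 2.4263 × 1.6428
Δλ₁ = 3.9859 pm

After first scattering:
λ₁ = 20.3 + 3.9859 = 24.2859 pm

Second scattering at θ₂ = 27°:
Δλ₂ = λ_C(1 - cos(27°))
Δλ₂ = 2.4263 × 0.1090
Δλ₂ = 0.2645 pm

Final wavelength:
λ₂ = 24.2859 + 0.2645 = 24.5504 pm

Total shift: Δλ_total = 3.9859 + 0.2645 = 4.2504 pm

(Intermediate values are shown rounded; full precision is carried through to the final answer.)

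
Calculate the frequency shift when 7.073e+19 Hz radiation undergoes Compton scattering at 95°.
2.713e+19 Hz (decrease)

Convert frequency to wavelength (c = 299792458 m/s):
λ₀ = c/f₀ = 299792458/7.073e+19 = 4.2385474e-12 m = 4.2385 pm

Calculate Compton shift:
Δλ = λ_C(1 - cos(95°)) = 2.6378 pm

Final wavelength:
λ' = λ₀ + Δλ = 4.2385 + 2.6378 = 6.8763 pm

Final frequency:
f' = c/λ' = 299792458/6.8763245e-12 = 4.3597776e+19 Hz

Frequency shift (decrease):
Δf = f₀ - f' = 7.073e+19 - 4.3597776e+19 = 2.713e+19 Hz

(Intermediate values are shown rounded; full precision is carried through to the final answer.)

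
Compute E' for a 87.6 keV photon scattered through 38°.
84.5282 keV

First convert energy to wavelength:
λ = hc/E, with hc ≈ 1239.842 keV·pm (i.e. 1239.842 eV·nm)

For E = 87.6 keV = 87600 eV:
λ = 1239.842 keV·pm / 87.6 keV
λ = 14.1534 pm

Calculate the Compton shift:
Δλ = λ_C(1 - cos(38°)) = 2.4263 × 0.2120
Δλ = 0.5144 pm

Final wavelength:
λ' = 14.1534 + 0.5144 = 14.6678 pm

Final energy:
E' = hc/λ' = 1239.842 / 14.6678 = 84.5282 keV

(Intermediate values are shown rounded; full precision is carried through to the final answer.)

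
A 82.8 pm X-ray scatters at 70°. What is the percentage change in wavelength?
1.9281%

Calculate the Compton shift:
Δλ = λ_C(1 - cos(70°))
Δλ = 2.4263 × (1 - cos(70°))
Δλ = 2.4263 × 0.6580
Δλ = 1.5965 pm

Percentage change:
(Δλ/λ₀) × 100 = (1.5965/82.8) × 100
= 1.9281%

(Intermediate values are shown rounded; full precision is carried through to the final answer.)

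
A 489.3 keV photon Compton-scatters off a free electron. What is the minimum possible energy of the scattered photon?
167.8517 keV (at θ = 180°)

The scattered photon has minimum energy when its wavelength is maximum, i.e., when the Compton shift Δλ = λ_C(1 − cos θ) is maximum. This occurs at θ = 180° (backscattering), giving Δλ_max = 2λ_C = 4.8526 pm.

Initial wavelength: λ₀ = hc/E₀ = 2.5339 pm
Maximum final wavelength: λ'_max = λ₀ + 2λ_C = 2.5339 + 4.8526 = 7.3865 pm
Minimum final energy: E'_min = hc/λ'_max = 167.8517 keV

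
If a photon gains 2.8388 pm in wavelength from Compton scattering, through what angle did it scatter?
99.79°

From the Compton formula Δλ = λ_C(1 - cos θ), we can solve for θ:

cos θ = 1 - Δλ/λ_C

Given:
- Δλ = 2.8388 pm
- λ_C = h/(m_e·c) ≈ 2.42631024 pm

cos θ = 1 - 2.8388/2.42631024
cos θ = 1 - 1.170007
cos θ = -0.170007

θ = arccos(-0.170007)
θ = 99.79°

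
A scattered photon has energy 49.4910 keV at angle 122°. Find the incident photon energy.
58.1000 keV

Convert final energy to wavelength (hc ≈ 1239.842 keV·pm):
λ' = hc/E' = 1239.842 / 49.4910 = 25.0519 pm

Calculate the Compton shift:
Δλ = λ_C(1 - cos(122°))
Δλ = 2.4263 × (1 - cos(122°))
Δλ = 3.7121 pm

Initial wavelength:
λ = λ' - Δλ = 25.0519 - 3.7121 = 21.3398 pm

Initial energy:
E = hc/λ = 1239.842 / 21.3398 = 58.1000 keV

(Intermediate values are shown rounded; full precision is carried through to the final answer.)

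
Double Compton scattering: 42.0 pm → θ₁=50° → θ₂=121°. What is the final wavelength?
46.5427 pm

Apply Compton shift twice:

First scattering at θ₁ = 50°:
Δλ₁ = λ_C(1 - cos(50°))
Δλ₁ = 2.4263 × 0.3572
Δλ₁ = 0.8667 pm

After first scattering:
λ₁ = 42.0 + 0.8667 = 42.8667 pm

Second scattering at θ₂ = 121°:
Δλ₂ = λ_C(1 - cos(121°))
Δλ₂ = 2.4263 × 1.5150
Δλ₂ = 3.6760 pm

Final wavelength:
λ₂ = 42.8667 + 3.6760 = 46.5427 pm

Total shift: Δλ_total = 0.8667 + 3.6760 = 4.5427 pm

(Intermediate values are shown rounded; full precision is carried through to the final answer.)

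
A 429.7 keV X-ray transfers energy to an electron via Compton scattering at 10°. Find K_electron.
5.4203 keV

By energy conservation: K_e = E_initial - E_final

First find the scattered photon energy:
Initial wavelength: λ = hc/E = 2.8854 pm
Compton shift: Δλ = λ_C(1 - cos(10°)) = 0.0369 pm
Final wavelength: λ' = 2.8854 + 0.0369 = 2.9222 pm
Final photon energy: E' = hc/λ' = 424.2797 keV

Electron kinetic energy:
K_e = E - E' = 429.7000 - 424.2797 = 5.4203 keV

(Intermediate values are shown rounded; full precision is carried through to the final answer.)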